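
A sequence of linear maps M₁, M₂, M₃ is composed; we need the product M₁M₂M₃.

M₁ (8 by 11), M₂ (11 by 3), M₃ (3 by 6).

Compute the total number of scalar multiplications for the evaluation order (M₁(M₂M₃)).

726

(M₂M₃): 11×3 by 3×6 → 11×6, cost 11·3·6 = 198
(M₁(M₂M₃)): 8×11 by 11×6 → 8×6, cost 8·11·6 = 528; cumulative 726
Total: 726 scalar multiplications.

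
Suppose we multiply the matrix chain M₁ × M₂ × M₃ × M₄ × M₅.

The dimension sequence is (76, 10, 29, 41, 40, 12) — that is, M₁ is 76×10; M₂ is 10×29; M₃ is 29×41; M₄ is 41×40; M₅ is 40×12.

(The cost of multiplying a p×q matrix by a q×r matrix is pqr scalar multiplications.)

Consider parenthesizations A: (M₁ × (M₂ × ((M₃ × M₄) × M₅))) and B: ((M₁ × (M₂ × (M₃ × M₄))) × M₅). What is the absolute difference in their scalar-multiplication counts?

51960

Order A = (M₁ × (M₂ × ((M₃ × M₄) × M₅))): (M₃ × M₄): 29×41 by 41×40 → 29×40, cost 29·41·40 = 47560; ((M₃ × M₄) × M₅): 29×40 by 40×12 → 29×12, cost 29·40·12 = 13920; cumulative 61480; (M₂ × ((M₃ × M₄) × M₅)): 10×29 by 29×12 → 10×12, cost 10·29·12 = 3480; cumulative 64960; (M₁ × (M₂ × ((M₃ × M₄) × M₅))): 76×10 by 10×12 → 76×12, cost 76·10·12 = 9120; cumulative 74080. Total 74080.
Order B = ((M₁ × (M₂ × (M₃ × M₄))) × M₅): (M₃ × M₄): 29×41 by 41×40 → 29×40, cost 29·41·40 = 47560; (M₂ × (M₃ × M₄)): 10×29 by 29×40 → 10×40, cost 10·29·40 = 11600; cumulative 59160; (M₁ × (M₂ × (M₃ × M₄))): 76×10 by 10×40 → 76×40, cost 76·10·40 = 30400; cumulative 89560; ((M₁ × (M₂ × (M₃ × M₄))) × M₅): 76×40 by 40×12 → 76×12, cost 76·40·12 = 36480; cumulative 126040. Total 126040.
Difference: |74080 − 126040| = 51960.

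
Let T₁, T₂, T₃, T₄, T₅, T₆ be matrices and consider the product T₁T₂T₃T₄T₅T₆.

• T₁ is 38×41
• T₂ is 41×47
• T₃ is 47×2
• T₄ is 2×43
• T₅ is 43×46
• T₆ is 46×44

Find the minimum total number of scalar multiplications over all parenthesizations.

18318

Adjacent pairs: T₁T₂ = 38·41·47 = 73226; T₂T₃ = 41·47·2 = 3854; T₃T₄ = 47·2·43 = 4042; T₄T₅ = 2·43·46 = 3956; T₅T₆ = 43·46·44 = 87032.
Length 3: T₁..T₃: k=1: 0+3854+38·41·2=6970; k=2: 73226+0+38·47·2=76798 → min 6970 | T₂..T₄: k=2: 0+4042+41·47·43=86903; k=3: 3854+0+41·2·43=7380 → min 7380 | T₃..T₅: k=3: 0+3956+47·2·46=8280; k=4: 4042+0+47·43·46=97008 → min 8280 | T₄..T₆: k=4: 0+87032+2·43·44=90816; k=5: 3956+0+2·46·44=8004 → min 8004.
Length 4: T₁..T₄: k=1: 0+7380+38·41·43=74374; k=2: 73226+4042+38·47·43=154066; k=3: 6970+0+38·2·43=10238 → min 10238 | T₂..T₅: k=2: 0+8280+41·47·46=96922; k=3: 3854+3956+41·2·46=11582; k=4: 7380+0+41·43·46=88478 → min 11582 | T₃..T₆: k=3: 0+8004+47·2·44=12140; k=4: 4042+87032+47·43·44=179998; k=5: 8280+0+47·46·44=103408 → min 12140.
Length 5: T₁..T₅: k=1: 0+11582+38·41·46=83250; k=2: 73226+8280+38·47·46=163662; k=3: 6970+3956+38·2·46=14422; k=4: 10238+0+38·43·46=85402 → min 14422 | T₂..T₆: k=2: 0+12140+41·47·44=96928; k=3: 3854+8004+41·2·44=15466; k=4: 7380+87032+41·43·44=171984; k=5: 11582+0+41·46·44=94566 → min 15466.
Length 6: T₁..T₆: k=1: 0+15466+38·41·44=84018; k=2: 73226+12140+38·47·44=163950; k=3: 6970+8004+38·2·44=18318; k=4: 10238+87032+38·43·44=169166; k=5: 14422+0+38·46·44=91334 → min 18318.
Optimal order: ((T₁(T₂T₃))((T₄T₅)T₆)) with cost 18318.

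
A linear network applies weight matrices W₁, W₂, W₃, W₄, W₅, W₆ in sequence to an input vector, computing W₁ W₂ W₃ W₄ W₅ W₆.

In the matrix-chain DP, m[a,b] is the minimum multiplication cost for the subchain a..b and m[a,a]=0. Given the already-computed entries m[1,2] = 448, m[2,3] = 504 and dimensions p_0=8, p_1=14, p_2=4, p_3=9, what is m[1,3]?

736

m[1,3] = min over k∈[1,2] of m[1,k]+m[k+1,3]+p_{0}·p_k·p_{3}.
k=1: 0 + 504 + 8·14·9 = 1512; k=2: 448 + 0 + 8·4·9 = 736.
Minimum: 736 at k=2.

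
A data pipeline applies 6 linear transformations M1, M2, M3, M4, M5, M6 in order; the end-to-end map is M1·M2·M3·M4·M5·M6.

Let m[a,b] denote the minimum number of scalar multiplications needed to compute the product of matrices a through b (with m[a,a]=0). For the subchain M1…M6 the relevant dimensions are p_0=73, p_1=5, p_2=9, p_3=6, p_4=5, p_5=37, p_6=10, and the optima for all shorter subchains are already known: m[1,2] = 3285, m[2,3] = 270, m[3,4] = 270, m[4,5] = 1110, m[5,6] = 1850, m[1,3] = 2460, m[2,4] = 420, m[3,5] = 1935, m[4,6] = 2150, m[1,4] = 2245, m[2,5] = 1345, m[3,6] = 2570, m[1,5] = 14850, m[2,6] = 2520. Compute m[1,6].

m[1,6] = min over k∈[1,5] of m[1,k]+m[k+1,6]+p_{0}·p_k·p_{6}.
k=1: 0 + 2520 + 73·5·10 = 6170; k=2: 3285 + 2570 + 73·9·10 = 12425; k=3: 2460 + 2150 + 73·6·10 = 8990; k=4: 2245 + 1850 + 73·5·10 = 7745; k=5: 14850 + 0 + 73·37·10 = 41860.
Minimum: 6170 at k=1.

6170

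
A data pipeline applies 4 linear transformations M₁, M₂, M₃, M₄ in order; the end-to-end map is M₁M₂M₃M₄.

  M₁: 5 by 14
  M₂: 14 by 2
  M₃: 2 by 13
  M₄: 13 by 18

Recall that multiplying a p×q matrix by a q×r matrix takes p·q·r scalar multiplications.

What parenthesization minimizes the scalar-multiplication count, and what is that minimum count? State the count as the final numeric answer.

788

Adjacent pairs: M₁M₂ = 5·14·2 = 140; M₂M₃ = 14·2·13 = 364; M₃M₄ = 2·13·18 = 468.
Length 3: M₁..M₃: k=1: 0+364+5·14·13=1274; k=2: 140+0+5·2·13=270 → min 270 | M₂..M₄: k=2: 0+468+14·2·18=972; k=3: 364+0+14·13·18=3640 → min 972.
Length 4: M₁..M₄: k=1: 0+972+5·14·18=2232; k=2: 140+468+5·2·18=788; k=3: 270+0+5·13·18=1440 → min 788.
Optimal parenthesization: ((M₁M₂)(M₃M₄)) with cost 788.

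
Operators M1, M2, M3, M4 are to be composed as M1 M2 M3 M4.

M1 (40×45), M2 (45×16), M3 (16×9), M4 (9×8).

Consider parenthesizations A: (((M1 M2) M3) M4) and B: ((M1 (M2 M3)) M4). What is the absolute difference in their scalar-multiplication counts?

Order A = (((M1 M2) M3) M4): (M1 M2): 40×45 by 45×16 → 40×16, cost 40·45·16 = 28800; ((M1 M2) M3): 40×16 by 16×9 → 40×9, cost 40·16·9 = 5760; cumulative 34560; (((M1 M2) M3) M4): 40×9 by 9×8 → 40×8, cost 40·9·8 = 2880; cumulative 37440. Total 37440.
Order B = ((M1 (M2 M3)) M4): (M2 M3): 45×16 by 16×9 → 45×9, cost 45·16·9 = 6480; (M1 (M2 M3)): 40×45 by 45×9 → 40×9, cost 40·45·9 = 16200; cumulative 22680; ((M1 (M2 M3)) M4): 40×9 by 9×8 → 40×8, cost 40·9·8 = 2880; cumulative 25560. Total 25560.
Difference: |37440 − 25560| = 11880.

11880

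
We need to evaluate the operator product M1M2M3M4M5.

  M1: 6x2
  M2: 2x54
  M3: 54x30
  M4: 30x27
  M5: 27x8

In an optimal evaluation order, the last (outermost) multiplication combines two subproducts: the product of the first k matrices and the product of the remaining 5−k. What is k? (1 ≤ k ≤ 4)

1

Adjacent pairs: M1M2 = 6·2·54 = 648; M2M3 = 2·54·30 = 3240; M3M4 = 54·30·27 = 43740; M4M5 = 30·27·8 = 6480.
Length 3: M1..M3: k=1: 0+3240+6·2·30=3600; k=2: 648+0+6·54·30=10368 → min 3600 | M2..M4: k=2: 0+43740+2·54·27=46656; k=3: 3240+0+2·30·27=4860 → min 4860 | M3..M5: k=3: 0+6480+54·30·8=19440; k=4: 43740+0+54·27·8=55404 → min 19440.
Length 4: M1..M4: k=1: 0+4860+6·2·27=5184; k=2: 648+43740+6·54·27=53136; k=3: 3600+0+6·30·27=8460 → min 5184 | M2..M5: k=2: 0+19440+2·54·8=20304; k=3: 3240+6480+2·30·8=10200; k=4: 4860+0+2·27·8=5292 → min 5292.
Top-level splits: k=1: (M1..M1)·(M2..M5) → 0+5292+6·2·8 = 5388; k=2: (M1..M2)·(M3..M5) → 648+19440+6·54·8 = 22680; k=3: (M1..M3)·(M4..M5) → 3600+6480+6·30·8 = 11520; k=4: (M1..M4)·(M5..M5) → 5184+0+6·27·8 = 6480.
Best split is after M1, i.e. k = 1.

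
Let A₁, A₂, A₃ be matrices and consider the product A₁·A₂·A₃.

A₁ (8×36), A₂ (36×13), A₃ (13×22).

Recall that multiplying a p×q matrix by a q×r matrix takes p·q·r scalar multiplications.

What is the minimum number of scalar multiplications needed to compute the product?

Order (A₁·(A₂·A₃)): (A₂·A₃): 36×13 by 13×22 → 36×22, cost 36·13·22 = 10296; (A₁·(A₂·A₃)): 8×36 by 36×22 → 8×22, cost 8·36·22 = 6336; cumulative 16632. Total 16632.
Order ((A₁·A₂)·A₃): (A₁·A₂): 8×36 by 36×13 → 8×13, cost 8·36·13 = 3744; ((A₁·A₂)·A₃): 8×13 by 13×22 → 8×22, cost 8·13·22 = 2288; cumulative 6032. Total 6032.
Minimum: 6032.

6032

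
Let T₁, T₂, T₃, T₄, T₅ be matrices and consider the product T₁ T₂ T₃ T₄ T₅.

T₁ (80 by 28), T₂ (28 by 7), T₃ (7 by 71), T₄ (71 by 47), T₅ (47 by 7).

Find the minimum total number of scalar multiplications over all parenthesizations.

Adjacent pairs: T₁T₂ = 80·28·7 = 15680; T₂T₃ = 28·7·71 = 13916; T₃T₄ = 7·71·47 = 23359; T₄T₅ = 71·47·7 = 23359.
Length 3: T₁..T₃: k=1: 0+13916+80·28·71=172956; k=2: 15680+0+80·7·71=55440 → min 55440 | T₂..T₄: k=2: 0+23359+28·7·47=32571; k=3: 13916+0+28·71·47=107352 → min 32571 | T₃..T₅: k=3: 0+23359+7·71·7=26838; k=4: 23359+0+7·47·7=25662 → min 25662.
Length 4: T₁..T₄: k=1: 0+32571+80·28·47=137851; k=2: 15680+23359+80·7·47=65359; k=3: 55440+0+80·71·47=322400 → min 65359 | T₂..T₅: k=2: 0+25662+28·7·7=27034; k=3: 13916+23359+28·71·7=51191; k=4: 32571+0+28·47·7=41783 → min 27034.
Length 5: T₁..T₅: k=1: 0+27034+80·28·7=42714; k=2: 15680+25662+80·7·7=45262; k=3: 55440+23359+80·71·7=118559; k=4: 65359+0+80·47·7=91679 → min 42714.
Optimal order: (T₁ (T₂ ((T₃ T₄) T₅))) with cost 42714.

42714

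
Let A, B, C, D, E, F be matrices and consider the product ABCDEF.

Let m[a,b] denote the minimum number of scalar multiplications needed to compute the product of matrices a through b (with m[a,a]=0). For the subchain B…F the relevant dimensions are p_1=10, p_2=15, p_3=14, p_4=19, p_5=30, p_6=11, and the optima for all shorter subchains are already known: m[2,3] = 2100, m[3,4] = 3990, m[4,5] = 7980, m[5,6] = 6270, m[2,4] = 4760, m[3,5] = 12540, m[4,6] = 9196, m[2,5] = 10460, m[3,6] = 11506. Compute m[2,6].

12836

m[2,6] = min over k∈[2,5] of m[2,k]+m[k+1,6]+p_{1}·p_k·p_{6}.
k=2: 0 + 11506 + 10·15·11 = 13156; k=3: 2100 + 9196 + 10·14·11 = 12836; k=4: 4760 + 6270 + 10·19·11 = 13120; k=5: 10460 + 0 + 10·30·11 = 13760.
Minimum: 12836 at k=3.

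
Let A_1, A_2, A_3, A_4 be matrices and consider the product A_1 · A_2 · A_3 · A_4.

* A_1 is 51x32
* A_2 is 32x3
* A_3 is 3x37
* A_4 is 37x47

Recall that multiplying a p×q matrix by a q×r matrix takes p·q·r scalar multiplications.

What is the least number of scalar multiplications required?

17304

Adjacent pairs: A_1A_2 = 51·32·3 = 4896; A_2A_3 = 32·3·37 = 3552; A_3A_4 = 3·37·47 = 5217.
Length 3: A_1..A_3: k=1: 0+3552+51·32·37=63936; k=2: 4896+0+51·3·37=10557 → min 10557 | A_2..A_4: k=2: 0+5217+32·3·47=9729; k=3: 3552+0+32·37·47=59200 → min 9729.
Length 4: A_1..A_4: k=1: 0+9729+51·32·47=86433; k=2: 4896+5217+51·3·47=17304; k=3: 10557+0+51·37·47=99246 → min 17304.
Optimal order: ((A_1 · A_2) · (A_3 · A_4)) with cost 17304.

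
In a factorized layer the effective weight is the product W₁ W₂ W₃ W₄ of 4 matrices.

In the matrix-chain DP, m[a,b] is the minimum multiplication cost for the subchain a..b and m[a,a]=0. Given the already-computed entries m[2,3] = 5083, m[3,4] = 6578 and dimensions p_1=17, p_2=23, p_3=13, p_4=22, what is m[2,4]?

9945

m[2,4] = min over k∈[2,3] of m[2,k]+m[k+1,4]+p_{1}·p_k·p_{4}.
k=2: 0 + 6578 + 17·23·22 = 15180; k=3: 5083 + 0 + 17·13·22 = 9945.
Minimum: 9945 at k=3.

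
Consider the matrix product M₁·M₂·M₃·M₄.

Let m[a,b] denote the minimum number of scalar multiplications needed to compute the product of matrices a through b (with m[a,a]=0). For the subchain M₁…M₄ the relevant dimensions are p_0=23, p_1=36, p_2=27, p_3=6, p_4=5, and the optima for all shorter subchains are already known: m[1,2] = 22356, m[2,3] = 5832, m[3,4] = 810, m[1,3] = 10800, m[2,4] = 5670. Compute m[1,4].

m[1,4] = min over k∈[1,3] of m[1,k]+m[k+1,4]+p_{0}·p_k·p_{4}.
k=1: 0 + 5670 + 23·36·5 = 9810; k=2: 22356 + 810 + 23·27·5 = 26271; k=3: 10800 + 0 + 23·6·5 = 11490.
Minimum: 9810 at k=1.

9810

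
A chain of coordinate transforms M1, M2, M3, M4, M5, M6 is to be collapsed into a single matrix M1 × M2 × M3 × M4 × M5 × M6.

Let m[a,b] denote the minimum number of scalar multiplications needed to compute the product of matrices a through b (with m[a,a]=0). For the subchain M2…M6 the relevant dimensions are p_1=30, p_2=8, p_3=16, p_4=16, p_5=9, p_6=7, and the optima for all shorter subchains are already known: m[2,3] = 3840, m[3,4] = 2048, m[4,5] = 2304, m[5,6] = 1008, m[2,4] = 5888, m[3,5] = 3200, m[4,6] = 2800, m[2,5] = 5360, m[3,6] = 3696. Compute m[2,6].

5376

m[2,6] = min over k∈[2,5] of m[2,k]+m[k+1,6]+p_{1}·p_k·p_{6}.
k=2: 0 + 3696 + 30·8·7 = 5376; k=3: 3840 + 2800 + 30·16·7 = 10000; k=4: 5888 + 1008 + 30·16·7 = 10256; k=5: 5360 + 0 + 30·9·7 = 7250.
Minimum: 5376 at k=2.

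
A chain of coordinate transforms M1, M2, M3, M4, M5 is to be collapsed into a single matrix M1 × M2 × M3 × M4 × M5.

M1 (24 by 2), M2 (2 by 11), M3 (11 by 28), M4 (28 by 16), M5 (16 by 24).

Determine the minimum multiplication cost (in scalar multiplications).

Adjacent pairs: M1M2 = 24·2·11 = 528; M2M3 = 2·11·28 = 616; M3M4 = 11·28·16 = 4928; M4M5 = 28·16·24 = 10752.
Length 3: M1..M3: k=1: 0+616+24·2·28=1960; k=2: 528+0+24·11·28=7920 → min 1960 | M2..M4: k=2: 0+4928+2·11·16=5280; k=3: 616+0+2·28·16=1512 → min 1512 | M3..M5: k=3: 0+10752+11·28·24=18144; k=4: 4928+0+11·16·24=9152 → min 9152.
Length 4: M1..M4: k=1: 0+1512+24·2·16=2280; k=2: 528+4928+24·11·16=9680; k=3: 1960+0+24·28·16=12712 → min 2280 | M2..M5: k=2: 0+9152+2·11·24=9680; k=3: 616+10752+2·28·24=12712; k=4: 1512+0+2·16·24=2280 → min 2280.
Length 5: M1..M5: k=1: 0+2280+24·2·24=3432; k=2: 528+9152+24·11·24=16016; k=3: 1960+10752+24·28·24=28840; k=4: 2280+0+24·16·24=11496 → min 3432.
Optimal order: (M1 × (((M2 × M3) × M4) × M5)) with cost 3432.

3432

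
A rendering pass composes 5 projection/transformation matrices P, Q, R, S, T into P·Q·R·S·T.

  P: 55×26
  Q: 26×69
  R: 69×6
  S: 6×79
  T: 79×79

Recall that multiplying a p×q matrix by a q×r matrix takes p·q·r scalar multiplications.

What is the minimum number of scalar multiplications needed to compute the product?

82860

Adjacent pairs: PQ = 55·26·69 = 98670; QR = 26·69·6 = 10764; RS = 69·6·79 = 32706; ST = 6·79·79 = 37446.
Length 3: P..R: k=1: 0+10764+55·26·6=19344; k=2: 98670+0+55·69·6=121440 → min 19344 | Q..S: k=2: 0+32706+26·69·79=174432; k=3: 10764+0+26·6·79=23088 → min 23088 | R..T: k=3: 0+37446+69·6·79=70152; k=4: 32706+0+69·79·79=463335 → min 70152.
Length 4: P..S: k=1: 0+23088+55·26·79=136058; k=2: 98670+32706+55·69·79=431181; k=3: 19344+0+55·6·79=45414 → min 45414 | Q..T: k=2: 0+70152+26·69·79=211878; k=3: 10764+37446+26·6·79=60534; k=4: 23088+0+26·79·79=185354 → min 60534.
Length 5: P..T: k=1: 0+60534+55·26·79=173504; k=2: 98670+70152+55·69·79=468627; k=3: 19344+37446+55·6·79=82860; k=4: 45414+0+55·79·79=388669 → min 82860.
Optimal order: ((P·(Q·R))·(S·T)) with cost 82860.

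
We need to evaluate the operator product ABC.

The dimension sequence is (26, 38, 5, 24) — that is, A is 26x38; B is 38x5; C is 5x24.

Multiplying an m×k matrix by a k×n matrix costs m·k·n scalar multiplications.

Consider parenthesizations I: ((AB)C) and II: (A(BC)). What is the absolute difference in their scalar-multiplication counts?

Order I = ((AB)C): (AB): 26×38 by 38×5 → 26×5, cost 26·38·5 = 4940; ((AB)C): 26×5 by 5×24 → 26×24, cost 26·5·24 = 3120; cumulative 8060. Total 8060.
Order II = (A(BC)): (BC): 38×5 by 5×24 → 38×24, cost 38·5·24 = 4560; (A(BC)): 26×38 by 38×24 → 26×24, cost 26·38·24 = 23712; cumulative 28272. Total 28272.
Difference: |8060 − 28272| = 20212.

20212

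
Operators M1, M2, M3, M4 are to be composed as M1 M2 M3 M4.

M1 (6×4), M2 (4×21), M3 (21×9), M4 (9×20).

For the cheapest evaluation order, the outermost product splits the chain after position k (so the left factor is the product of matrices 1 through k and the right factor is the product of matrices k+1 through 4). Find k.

Adjacent pairs: M1M2 = 6·4·21 = 504; M2M3 = 4·21·9 = 756; M3M4 = 21·9·20 = 3780.
Length 3: M1..M3: k=1: 0+756+6·4·9=972; k=2: 504+0+6·21·9=1638 → min 972 | M2..M4: k=2: 0+3780+4·21·20=5460; k=3: 756+0+4·9·20=1476 → min 1476.
Top-level splits: k=1: (M1..M1)·(M2..M4) → 0+1476+6·4·20 = 1956; k=2: (M1..M2)·(M3..M4) → 504+3780+6·21·20 = 6804; k=3: (M1..M3)·(M4..M4) → 972+0+6·9·20 = 2052.
Best split is after M1, i.e. k = 1.

1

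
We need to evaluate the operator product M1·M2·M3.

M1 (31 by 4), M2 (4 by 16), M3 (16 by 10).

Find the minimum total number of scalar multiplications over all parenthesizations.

1880

Order (M1·(M2·M3)): (M2·M3): 4×16 by 16×10 → 4×10, cost 4·16·10 = 640; (M1·(M2·M3)): 31×4 by 4×10 → 31×10, cost 31·4·10 = 1240; cumulative 1880. Total 1880.
Order ((M1·M2)·M3): (M1·M2): 31×4 by 4×16 → 31×16, cost 31·4·16 = 1984; ((M1·M2)·M3): 31×16 by 16×10 → 31×10, cost 31·16·10 = 4960; cumulative 6944. Total 6944.
Minimum: 1880.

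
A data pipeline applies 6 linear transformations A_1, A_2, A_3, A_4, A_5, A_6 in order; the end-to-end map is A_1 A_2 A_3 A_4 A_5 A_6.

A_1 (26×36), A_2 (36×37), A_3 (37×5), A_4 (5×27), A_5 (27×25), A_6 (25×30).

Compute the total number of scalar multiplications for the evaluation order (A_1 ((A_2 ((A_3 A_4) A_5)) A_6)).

118350

(A_3 A_4): 37×5 by 5×27 → 37×27, cost 37·5·27 = 4995
((A_3 A_4) A_5): 37×27 by 27×25 → 37×25, cost 37·27·25 = 24975; cumulative 29970
(A_2 ((A_3 A_4) A_5)): 36×37 by 37×25 → 36×25, cost 36·37·25 = 33300; cumulative 63270
((A_2 ((A_3 A_4) A_5)) A_6): 36×25 by 25×30 → 36×30, cost 36·25·30 = 27000; cumulative 90270
(A_1 ((A_2 ((A_3 A_4) A_5)) A_6)): 26×36 by 36×30 → 26×30, cost 26·36·30 = 28080; cumulative 118350
Total: 118350 scalar multiplications.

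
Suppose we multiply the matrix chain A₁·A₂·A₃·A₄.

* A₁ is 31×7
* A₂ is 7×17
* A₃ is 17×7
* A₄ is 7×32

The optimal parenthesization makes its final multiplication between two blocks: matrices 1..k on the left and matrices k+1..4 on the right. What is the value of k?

Adjacent pairs: A₁A₂ = 31·7·17 = 3689; A₂A₃ = 7·17·7 = 833; A₃A₄ = 17·7·32 = 3808.
Length 3: A₁..A₃: k=1: 0+833+31·7·7=2352; k=2: 3689+0+31·17·7=7378 → min 2352 | A₂..A₄: k=2: 0+3808+7·17·32=7616; k=3: 833+0+7·7·32=2401 → min 2401.
Top-level splits: k=1: (A₁..A₁)·(A₂..A₄) → 0+2401+31·7·32 = 9345; k=2: (A₁..A₂)·(A₃..A₄) → 3689+3808+31·17·32 = 24361; k=3: (A₁..A₃)·(A₄..A₄) → 2352+0+31·7·32 = 9296.
Best split is after A₃, i.e. k = 3.

3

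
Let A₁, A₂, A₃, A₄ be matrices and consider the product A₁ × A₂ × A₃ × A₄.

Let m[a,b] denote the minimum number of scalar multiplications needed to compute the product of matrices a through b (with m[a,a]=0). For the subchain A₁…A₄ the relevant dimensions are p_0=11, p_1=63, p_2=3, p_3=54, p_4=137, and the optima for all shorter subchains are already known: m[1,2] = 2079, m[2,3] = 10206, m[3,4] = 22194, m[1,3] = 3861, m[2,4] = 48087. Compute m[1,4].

m[1,4] = min over k∈[1,3] of m[1,k]+m[k+1,4]+p_{0}·p_k·p_{4}.
k=1: 0 + 48087 + 11·63·137 = 143028; k=2: 2079 + 22194 + 11·3·137 = 28794; k=3: 3861 + 0 + 11·54·137 = 85239.
Minimum: 28794 at k=2.

28794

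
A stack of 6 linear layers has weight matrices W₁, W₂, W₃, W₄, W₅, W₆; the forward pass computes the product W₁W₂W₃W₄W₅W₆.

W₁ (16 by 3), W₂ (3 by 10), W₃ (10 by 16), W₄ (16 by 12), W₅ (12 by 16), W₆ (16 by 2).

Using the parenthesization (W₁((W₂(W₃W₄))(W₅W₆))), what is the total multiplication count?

(W₃W₄): 10×16 by 16×12 → 10×12, cost 10·16·12 = 1920
(W₂(W₃W₄)): 3×10 by 10×12 → 3×12, cost 3·10·12 = 360; cumulative 2280
(W₅W₆): 12×16 by 16×2 → 12×2, cost 12·16·2 = 384
((W₂(W₃W₄))(W₅W₆)): 3×12 by 12×2 → 3×2, cost 3·12·2 = 72; cumulative 2736
(W₁((W₂(W₃W₄))(W₅W₆))): 16×3 by 3×2 → 16×2, cost 16·3·2 = 96; cumulative 2832
Total: 2832 scalar multiplications.

2832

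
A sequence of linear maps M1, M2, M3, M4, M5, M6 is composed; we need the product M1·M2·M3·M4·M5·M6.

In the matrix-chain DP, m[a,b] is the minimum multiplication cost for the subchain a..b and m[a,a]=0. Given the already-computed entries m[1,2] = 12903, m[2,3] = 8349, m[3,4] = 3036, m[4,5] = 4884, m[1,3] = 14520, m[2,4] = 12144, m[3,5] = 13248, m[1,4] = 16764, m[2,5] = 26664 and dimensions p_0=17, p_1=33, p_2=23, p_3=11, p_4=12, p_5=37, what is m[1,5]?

24312

m[1,5] = min over k∈[1,4] of m[1,k]+m[k+1,5]+p_{0}·p_k·p_{5}.
k=1: 0 + 26664 + 17·33·37 = 47421; k=2: 12903 + 13248 + 17·23·37 = 40618; k=3: 14520 + 4884 + 17·11·37 = 26323; k=4: 16764 + 0 + 17·12·37 = 24312.
Minimum: 24312 at k=4.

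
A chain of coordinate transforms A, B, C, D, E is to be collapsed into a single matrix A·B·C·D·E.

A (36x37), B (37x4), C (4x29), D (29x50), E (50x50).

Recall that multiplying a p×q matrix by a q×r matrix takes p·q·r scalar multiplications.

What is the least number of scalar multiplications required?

Adjacent pairs: AB = 36·37·4 = 5328; BC = 37·4·29 = 4292; CD = 4·29·50 = 5800; DE = 29·50·50 = 72500.
Length 3: A..C: k=1: 0+4292+36·37·29=42920; k=2: 5328+0+36·4·29=9504 → min 9504 | B..D: k=2: 0+5800+37·4·50=13200; k=3: 4292+0+37·29·50=57942 → min 13200 | C..E: k=3: 0+72500+4·29·50=78300; k=4: 5800+0+4·50·50=15800 → min 15800.
Length 4: A..D: k=1: 0+13200+36·37·50=79800; k=2: 5328+5800+36·4·50=18328; k=3: 9504+0+36·29·50=61704 → min 18328 | B..E: k=2: 0+15800+37·4·50=23200; k=3: 4292+72500+37·29·50=130442; k=4: 13200+0+37·50·50=105700 → min 23200.
Length 5: A..E: k=1: 0+23200+36·37·50=89800; k=2: 5328+15800+36·4·50=28328; k=3: 9504+72500+36·29·50=134204; k=4: 18328+0+36·50·50=108328 → min 28328.
Optimal order: ((A·B)·((C·D)·E)) with cost 28328.

28328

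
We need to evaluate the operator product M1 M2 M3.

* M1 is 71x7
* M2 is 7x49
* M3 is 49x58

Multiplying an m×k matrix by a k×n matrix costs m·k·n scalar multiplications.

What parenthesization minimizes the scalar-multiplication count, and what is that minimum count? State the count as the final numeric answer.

48720

(M1 (M2 M3)): cost 48720.
((M1 M2) M3): cost 226135.
Optimal: (M1 (M2 M3)) with cost 48720.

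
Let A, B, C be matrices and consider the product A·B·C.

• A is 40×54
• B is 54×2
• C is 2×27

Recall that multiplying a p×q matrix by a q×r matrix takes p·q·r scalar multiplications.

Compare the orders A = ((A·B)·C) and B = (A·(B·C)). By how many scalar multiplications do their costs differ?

Order A = ((A·B)·C): (A·B): 40×54 by 54×2 → 40×2, cost 40·54·2 = 4320; ((A·B)·C): 40×2 by 2×27 → 40×27, cost 40·2·27 = 2160; cumulative 6480. Total 6480.
Order B = (A·(B·C)): (B·C): 54×2 by 2×27 → 54×27, cost 54·2·27 = 2916; (A·(B·C)): 40×54 by 54×27 → 40×27, cost 40·54·27 = 58320; cumulative 61236. Total 61236.
Difference: |6480 − 61236| = 54756.

54756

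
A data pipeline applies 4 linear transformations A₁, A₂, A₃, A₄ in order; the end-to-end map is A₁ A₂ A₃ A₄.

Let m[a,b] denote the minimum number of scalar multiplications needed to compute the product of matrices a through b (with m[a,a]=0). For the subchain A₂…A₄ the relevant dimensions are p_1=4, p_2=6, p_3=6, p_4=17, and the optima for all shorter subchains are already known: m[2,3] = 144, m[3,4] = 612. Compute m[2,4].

m[2,4] = min over k∈[2,3] of m[2,k]+m[k+1,4]+p_{1}·p_k·p_{4}.
k=2: 0 + 612 + 4·6·17 = 1020; k=3: 144 + 0 + 4·6·17 = 552.
Minimum: 552 at k=3.

552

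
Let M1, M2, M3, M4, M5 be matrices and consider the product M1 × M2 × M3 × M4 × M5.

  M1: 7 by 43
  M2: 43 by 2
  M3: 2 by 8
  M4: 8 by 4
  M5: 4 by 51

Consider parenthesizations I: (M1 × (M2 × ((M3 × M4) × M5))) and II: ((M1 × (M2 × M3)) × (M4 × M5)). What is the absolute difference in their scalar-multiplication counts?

Order I = (M1 × (M2 × ((M3 × M4) × M5))): (M3 × M4): 2×8 by 8×4 → 2×4, cost 2·8·4 = 64; ((M3 × M4) × M5): 2×4 by 4×51 → 2×51, cost 2·4·51 = 408; cumulative 472; (M2 × ((M3 × M4) × M5)): 43×2 by 2×51 → 43×51, cost 43·2·51 = 4386; cumulative 4858; (M1 × (M2 × ((M3 × M4) × M5))): 7×43 by 43×51 → 7×51, cost 7·43·51 = 15351; cumulative 20209. Total 20209.
Order II = ((M1 × (M2 × M3)) × (M4 × M5)): (M2 × M3): 43×2 by 2×8 → 43×8, cost 43·2·8 = 688; (M1 × (M2 × M3)): 7×43 by 43×8 → 7×8, cost 7·43·8 = 2408; cumulative 3096; (M4 × M5): 8×4 by 4×51 → 8×51, cost 8·4·51 = 1632; ((M1 × (M2 × M3)) × (M4 × M5)): 7×8 by 8×51 → 7×51, cost 7·8·51 = 2856; cumulative 7584. Total 7584.
Difference: |20209 − 7584| = 12625.

12625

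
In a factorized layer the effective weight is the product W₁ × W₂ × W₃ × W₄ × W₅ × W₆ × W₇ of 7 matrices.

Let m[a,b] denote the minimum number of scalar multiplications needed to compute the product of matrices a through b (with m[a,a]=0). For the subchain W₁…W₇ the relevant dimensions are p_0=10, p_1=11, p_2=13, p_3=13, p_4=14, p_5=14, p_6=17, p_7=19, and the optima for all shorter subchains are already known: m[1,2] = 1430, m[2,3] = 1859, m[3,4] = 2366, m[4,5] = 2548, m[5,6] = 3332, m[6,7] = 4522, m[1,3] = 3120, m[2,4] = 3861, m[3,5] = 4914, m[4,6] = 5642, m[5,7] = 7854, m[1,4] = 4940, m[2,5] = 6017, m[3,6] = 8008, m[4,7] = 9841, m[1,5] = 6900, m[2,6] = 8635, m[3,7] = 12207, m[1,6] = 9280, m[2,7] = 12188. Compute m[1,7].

m[1,7] = min over k∈[1,6] of m[1,k]+m[k+1,7]+p_{0}·p_k·p_{7}.
k=1: 0 + 12188 + 10·11·19 = 14278; k=2: 1430 + 12207 + 10·13·19 = 16107; k=3: 3120 + 9841 + 10·13·19 = 15431; k=4: 4940 + 7854 + 10·14·19 = 15454; k=5: 6900 + 4522 + 10·14·19 = 14082; k=6: 9280 + 0 + 10·17·19 = 12510.
Minimum: 12510 at k=6.

12510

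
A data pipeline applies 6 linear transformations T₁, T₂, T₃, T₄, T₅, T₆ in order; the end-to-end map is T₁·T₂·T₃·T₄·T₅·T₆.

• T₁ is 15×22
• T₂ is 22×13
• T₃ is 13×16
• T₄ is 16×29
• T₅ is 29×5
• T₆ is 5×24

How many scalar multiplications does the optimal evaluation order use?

8240

Adjacent pairs: T₁T₂ = 15·22·13 = 4290; T₂T₃ = 22·13·16 = 4576; T₃T₄ = 13·16·29 = 6032; T₄T₅ = 16·29·5 = 2320; T₅T₆ = 29·5·24 = 3480.
Length 3: T₁..T₃: k=1: 0+4576+15·22·16=9856; k=2: 4290+0+15·13·16=7410 → min 7410 | T₂..T₄: k=2: 0+6032+22·13·29=14326; k=3: 4576+0+22·16·29=14784 → min 14326 | T₃..T₅: k=3: 0+2320+13·16·5=3360; k=4: 6032+0+13·29·5=7917 → min 3360 | T₄..T₆: k=4: 0+3480+16·29·24=14616; k=5: 2320+0+16·5·24=4240 → min 4240.
Length 4: T₁..T₄: k=1: 0+14326+15·22·29=23896; k=2: 4290+6032+15·13·29=15977; k=3: 7410+0+15·16·29=14370 → min 14370 | T₂..T₅: k=2: 0+3360+22·13·5=4790; k=3: 4576+2320+22·16·5=8656; k=4: 14326+0+22·29·5=17516 → min 4790 | T₃..T₆: k=3: 0+4240+13·16·24=9232; k=4: 6032+3480+13·29·24=18560; k=5: 3360+0+13·5·24=4920 → min 4920.
Length 5: T₁..T₅: k=1: 0+4790+15·22·5=6440; k=2: 4290+3360+15·13·5=8625; k=3: 7410+2320+15·16·5=10930; k=4: 14370+0+15·29·5=16545 → min 6440 | T₂..T₆: k=2: 0+4920+22·13·24=11784; k=3: 4576+4240+22·16·24=17264; k=4: 14326+3480+22·29·24=33118; k=5: 4790+0+22·5·24=7430 → min 7430.
Length 6: T₁..T₆: k=1: 0+7430+15·22·24=15350; k=2: 4290+4920+15·13·24=13890; k=3: 7410+4240+15·16·24=17410; k=4: 14370+3480+15·29·24=28290; k=5: 6440+0+15·5·24=8240 → min 8240.
Optimal order: ((T₁·(T₂·(T₃·(T₄·T₅))))·T₆) with cost 8240.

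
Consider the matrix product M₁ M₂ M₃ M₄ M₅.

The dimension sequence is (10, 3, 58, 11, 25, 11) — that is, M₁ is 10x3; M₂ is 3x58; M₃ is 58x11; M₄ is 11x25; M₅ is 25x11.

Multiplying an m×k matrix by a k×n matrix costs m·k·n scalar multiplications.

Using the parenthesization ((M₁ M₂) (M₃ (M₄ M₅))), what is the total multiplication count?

(M₁ M₂): 10×3 by 3×58 → 10×58, cost 10·3·58 = 1740
(M₄ M₅): 11×25 by 25×11 → 11×11, cost 11·25·11 = 3025
(M₃ (M₄ M₅)): 58×11 by 11×11 → 58×11, cost 58·11·11 = 7018; cumulative 10043
((M₁ M₂) (M₃ (M₄ M₅))): 10×58 by 58×11 → 10×11, cost 10·58·11 = 6380; cumulative 18163
Total: 18163 scalar multiplications.

18163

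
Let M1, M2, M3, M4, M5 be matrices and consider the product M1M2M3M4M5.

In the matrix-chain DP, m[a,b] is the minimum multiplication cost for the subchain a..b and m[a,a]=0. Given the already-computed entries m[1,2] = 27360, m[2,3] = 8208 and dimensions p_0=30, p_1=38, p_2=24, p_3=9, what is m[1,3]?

18468

m[1,3] = min over k∈[1,2] of m[1,k]+m[k+1,3]+p_{0}·p_k·p_{3}.
k=1: 0 + 8208 + 30·38·9 = 18468; k=2: 27360 + 0 + 30·24·9 = 33840.
Minimum: 18468 at k=1.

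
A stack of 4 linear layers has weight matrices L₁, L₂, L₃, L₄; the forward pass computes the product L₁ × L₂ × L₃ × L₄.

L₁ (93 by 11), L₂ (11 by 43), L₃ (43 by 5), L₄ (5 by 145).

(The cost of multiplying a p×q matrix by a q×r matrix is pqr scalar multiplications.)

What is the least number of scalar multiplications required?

74905

Adjacent pairs: L₁L₂ = 93·11·43 = 43989; L₂L₃ = 11·43·5 = 2365; L₃L₄ = 43·5·145 = 31175.
Length 3: L₁..L₃: k=1: 0+2365+93·11·5=7480; k=2: 43989+0+93·43·5=63984 → min 7480 | L₂..L₄: k=2: 0+31175+11·43·145=99760; k=3: 2365+0+11·5·145=10340 → min 10340.
Length 4: L₁..L₄: k=1: 0+10340+93·11·145=158675; k=2: 43989+31175+93·43·145=655019; k=3: 7480+0+93·5·145=74905 → min 74905.
Optimal order: ((L₁ × (L₂ × L₃)) × L₄) with cost 74905.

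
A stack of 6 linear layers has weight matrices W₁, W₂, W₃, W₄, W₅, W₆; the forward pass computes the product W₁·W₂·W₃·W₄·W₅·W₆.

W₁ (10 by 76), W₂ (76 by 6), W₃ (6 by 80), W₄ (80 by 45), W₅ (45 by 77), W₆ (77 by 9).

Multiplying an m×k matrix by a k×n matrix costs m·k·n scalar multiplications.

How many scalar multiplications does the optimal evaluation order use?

Adjacent pairs: W₁W₂ = 10·76·6 = 4560; W₂W₃ = 76·6·80 = 36480; W₃W₄ = 6·80·45 = 21600; W₄W₅ = 80·45·77 = 277200; W₅W₆ = 45·77·9 = 31185.
Length 3: W₁..W₃: k=1: 0+36480+10·76·80=97280; k=2: 4560+0+10·6·80=9360 → min 9360 | W₂..W₄: k=2: 0+21600+76·6·45=42120; k=3: 36480+0+76·80·45=310080 → min 42120 | W₃..W₅: k=3: 0+277200+6·80·77=314160; k=4: 21600+0+6·45·77=42390 → min 42390 | W₄..W₆: k=4: 0+31185+80·45·9=63585; k=5: 277200+0+80·77·9=332640 → min 63585.
Length 4: W₁..W₄: k=1: 0+42120+10·76·45=76320; k=2: 4560+21600+10·6·45=28860; k=3: 9360+0+10·80·45=45360 → min 28860 | W₂..W₅: k=2: 0+42390+76·6·77=77502; k=3: 36480+277200+76·80·77=781840; k=4: 42120+0+76·45·77=305460 → min 77502 | W₃..W₆: k=3: 0+63585+6·80·9=67905; k=4: 21600+31185+6·45·9=55215; k=5: 42390+0+6·77·9=46548 → min 46548.
Length 5: W₁..W₅: k=1: 0+77502+10·76·77=136022; k=2: 4560+42390+10·6·77=51570; k=3: 9360+277200+10·80·77=348160; k=4: 28860+0+10·45·77=63510 → min 51570 | W₂..W₆: k=2: 0+46548+76·6·9=50652; k=3: 36480+63585+76·80·9=154785; k=4: 42120+31185+76·45·9=104085; k=5: 77502+0+76·77·9=130170 → min 50652.
Length 6: W₁..W₆: k=1: 0+50652+10·76·9=57492; k=2: 4560+46548+10·6·9=51648; k=3: 9360+63585+10·80·9=80145; k=4: 28860+31185+10·45·9=64095; k=5: 51570+0+10·77·9=58500 → min 51648.
Optimal order: ((W₁·W₂)·(((W₃·W₄)·W₅)·W₆)) with cost 51648.

51648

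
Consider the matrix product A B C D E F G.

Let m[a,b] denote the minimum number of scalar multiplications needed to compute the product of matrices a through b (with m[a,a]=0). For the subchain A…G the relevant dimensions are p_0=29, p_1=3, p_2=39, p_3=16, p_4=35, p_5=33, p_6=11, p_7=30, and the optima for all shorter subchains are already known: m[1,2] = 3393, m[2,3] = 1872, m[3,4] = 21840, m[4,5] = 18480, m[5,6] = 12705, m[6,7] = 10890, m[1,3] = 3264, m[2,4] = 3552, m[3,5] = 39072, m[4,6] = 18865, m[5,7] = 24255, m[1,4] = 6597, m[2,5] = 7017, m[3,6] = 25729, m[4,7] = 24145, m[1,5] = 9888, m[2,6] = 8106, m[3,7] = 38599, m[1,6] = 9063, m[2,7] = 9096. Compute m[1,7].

11706

m[1,7] = min over k∈[1,6] of m[1,k]+m[k+1,7]+p_{0}·p_k·p_{7}.
k=1: 0 + 9096 + 29·3·30 = 11706; k=2: 3393 + 38599 + 29·39·30 = 75922; k=3: 3264 + 24145 + 29·16·30 = 41329; k=4: 6597 + 24255 + 29·35·30 = 61302; k=5: 9888 + 10890 + 29·33·30 = 49488; k=6: 9063 + 0 + 29·11·30 = 18633.
Minimum: 11706 at k=1.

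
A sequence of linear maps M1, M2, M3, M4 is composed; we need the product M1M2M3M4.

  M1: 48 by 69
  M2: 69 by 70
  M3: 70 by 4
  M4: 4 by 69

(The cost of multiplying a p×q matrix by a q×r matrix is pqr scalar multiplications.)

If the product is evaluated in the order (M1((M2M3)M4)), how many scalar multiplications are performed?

(M2M3): 69×70 by 70×4 → 69×4, cost 69·70·4 = 19320
((M2M3)M4): 69×4 by 4×69 → 69×69, cost 69·4·69 = 19044; cumulative 38364
(M1((M2M3)M4)): 48×69 by 69×69 → 48×69, cost 48·69·69 = 228528; cumulative 266892
Total: 266892 scalar multiplications.

266892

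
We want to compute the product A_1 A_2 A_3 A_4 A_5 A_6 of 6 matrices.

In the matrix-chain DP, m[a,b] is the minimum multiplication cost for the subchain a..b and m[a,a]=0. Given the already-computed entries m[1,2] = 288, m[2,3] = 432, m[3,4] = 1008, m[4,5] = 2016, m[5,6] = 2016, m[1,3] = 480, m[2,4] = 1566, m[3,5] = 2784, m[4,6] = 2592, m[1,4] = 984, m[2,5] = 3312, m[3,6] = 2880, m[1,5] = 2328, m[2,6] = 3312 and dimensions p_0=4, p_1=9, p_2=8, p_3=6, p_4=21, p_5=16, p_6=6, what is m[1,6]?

2712

m[1,6] = min over k∈[1,5] of m[1,k]+m[k+1,6]+p_{0}·p_k·p_{6}.
k=1: 0 + 3312 + 4·9·6 = 3528; k=2: 288 + 2880 + 4·8·6 = 3360; k=3: 480 + 2592 + 4·6·6 = 3216; k=4: 984 + 2016 + 4·21·6 = 3504; k=5: 2328 + 0 + 4·16·6 = 2712.
Minimum: 2712 at k=5.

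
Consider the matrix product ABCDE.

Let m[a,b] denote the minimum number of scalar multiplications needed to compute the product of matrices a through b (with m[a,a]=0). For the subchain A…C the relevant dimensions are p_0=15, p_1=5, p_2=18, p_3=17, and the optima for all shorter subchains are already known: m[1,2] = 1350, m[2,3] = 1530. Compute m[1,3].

m[1,3] = min over k∈[1,2] of m[1,k]+m[k+1,3]+p_{0}·p_k·p_{3}.
k=1: 0 + 1530 + 15·5·17 = 2805; k=2: 1350 + 0 + 15·18·17 = 5940.
Minimum: 2805 at k=1.

2805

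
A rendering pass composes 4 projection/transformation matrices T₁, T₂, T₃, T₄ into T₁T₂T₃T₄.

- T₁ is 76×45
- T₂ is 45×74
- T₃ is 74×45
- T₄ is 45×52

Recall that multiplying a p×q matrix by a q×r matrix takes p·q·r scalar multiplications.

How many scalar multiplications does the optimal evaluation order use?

Adjacent pairs: T₁T₂ = 76·45·74 = 253080; T₂T₃ = 45·74·45 = 149850; T₃T₄ = 74·45·52 = 173160.
Length 3: T₁..T₃: k=1: 0+149850+76·45·45=303750; k=2: 253080+0+76·74·45=506160 → min 303750 | T₂..T₄: k=2: 0+173160+45·74·52=346320; k=3: 149850+0+45·45·52=255150 → min 255150.
Length 4: T₁..T₄: k=1: 0+255150+76·45·52=432990; k=2: 253080+173160+76·74·52=718688; k=3: 303750+0+76·45·52=481590 → min 432990.
Optimal order: (T₁((T₂T₃)T₄)) with cost 432990.

432990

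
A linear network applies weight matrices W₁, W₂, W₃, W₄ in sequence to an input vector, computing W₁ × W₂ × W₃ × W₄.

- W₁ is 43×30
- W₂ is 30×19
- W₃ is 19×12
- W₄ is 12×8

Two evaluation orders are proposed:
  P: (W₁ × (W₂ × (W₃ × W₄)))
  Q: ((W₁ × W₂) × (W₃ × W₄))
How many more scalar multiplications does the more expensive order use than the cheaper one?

Order P = (W₁ × (W₂ × (W₃ × W₄))): (W₃ × W₄): 19×12 by 12×8 → 19×8, cost 19·12·8 = 1824; (W₂ × (W₃ × W₄)): 30×19 by 19×8 → 30×8, cost 30·19·8 = 4560; cumulative 6384; (W₁ × (W₂ × (W₃ × W₄))): 43×30 by 30×8 → 43×8, cost 43·30·8 = 10320; cumulative 16704. Total 16704.
Order Q = ((W₁ × W₂) × (W₃ × W₄)): (W₁ × W₂): 43×30 by 30×19 → 43×19, cost 43·30·19 = 24510; (W₃ × W₄): 19×12 by 12×8 → 19×8, cost 19·12·8 = 1824; ((W₁ × W₂) × (W₃ × W₄)): 43×19 by 19×8 → 43×8, cost 43·19·8 = 6536; cumulative 32870. Total 32870.
Difference: |16704 − 32870| = 16166.

16166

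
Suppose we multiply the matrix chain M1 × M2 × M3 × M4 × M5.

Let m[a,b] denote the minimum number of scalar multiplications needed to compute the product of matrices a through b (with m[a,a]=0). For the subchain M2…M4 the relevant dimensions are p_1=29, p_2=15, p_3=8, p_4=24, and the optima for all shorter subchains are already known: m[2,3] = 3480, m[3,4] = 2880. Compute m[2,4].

m[2,4] = min over k∈[2,3] of m[2,k]+m[k+1,4]+p_{1}·p_k·p_{4}.
k=2: 0 + 2880 + 29·15·24 = 13320; k=3: 3480 + 0 + 29·8·24 = 9048.
Minimum: 9048 at k=3.

9048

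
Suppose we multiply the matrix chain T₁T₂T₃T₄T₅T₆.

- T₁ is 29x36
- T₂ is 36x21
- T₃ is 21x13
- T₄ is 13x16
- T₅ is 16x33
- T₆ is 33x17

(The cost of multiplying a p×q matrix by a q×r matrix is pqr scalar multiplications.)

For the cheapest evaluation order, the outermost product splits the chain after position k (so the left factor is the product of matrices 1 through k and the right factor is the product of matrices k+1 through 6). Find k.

3

Adjacent pairs: T₁T₂ = 29·36·21 = 21924; T₂T₃ = 36·21·13 = 9828; T₃T₄ = 21·13·16 = 4368; T₄T₅ = 13·16·33 = 6864; T₅T₆ = 16·33·17 = 8976.
Length 3: T₁..T₃: k=1: 0+9828+29·36·13=23400; k=2: 21924+0+29·21·13=29841 → min 23400 | T₂..T₄: k=2: 0+4368+36·21·16=16464; k=3: 9828+0+36·13·16=17316 → min 16464 | T₃..T₅: k=3: 0+6864+21·13·33=15873; k=4: 4368+0+21·16·33=15456 → min 15456 | T₄..T₆: k=4: 0+8976+13·16·17=12512; k=5: 6864+0+13·33·17=14157 → min 12512.
Length 4: T₁..T₄: k=1: 0+16464+29·36·16=33168; k=2: 21924+4368+29·21·16=36036; k=3: 23400+0+29·13·16=29432 → min 29432 | T₂..T₅: k=2: 0+15456+36·21·33=40404; k=3: 9828+6864+36·13·33=32136; k=4: 16464+0+36·16·33=35472 → min 32136 | T₃..T₆: k=3: 0+12512+21·13·17=17153; k=4: 4368+8976+21·16·17=19056; k=5: 15456+0+21·33·17=27237 → min 17153.
Length 5: T₁..T₅: k=1: 0+32136+29·36·33=66588; k=2: 21924+15456+29·21·33=57477; k=3: 23400+6864+29·13·33=42705; k=4: 29432+0+29·16·33=44744 → min 42705 | T₂..T₆: k=2: 0+17153+36·21·17=30005; k=3: 9828+12512+36·13·17=30296; k=4: 16464+8976+36·16·17=35232; k=5: 32136+0+36·33·17=52332 → min 30005.
Top-level splits: k=1: (T₁..T₁)·(T₂..T₆) → 0+30005+29·36·17 = 47753; k=2: (T₁..T₂)·(T₃..T₆) → 21924+17153+29·21·17 = 49430; k=3: (T₁..T₃)·(T₄..T₆) → 23400+12512+29·13·17 = 42321; k=4: (T₁..T₄)·(T₅..T₆) → 29432+8976+29·16·17 = 46296; k=5: (T₁..T₅)·(T₆..T₆) → 42705+0+29·33·17 = 58974.
Best split is after T₃, i.e. k = 3.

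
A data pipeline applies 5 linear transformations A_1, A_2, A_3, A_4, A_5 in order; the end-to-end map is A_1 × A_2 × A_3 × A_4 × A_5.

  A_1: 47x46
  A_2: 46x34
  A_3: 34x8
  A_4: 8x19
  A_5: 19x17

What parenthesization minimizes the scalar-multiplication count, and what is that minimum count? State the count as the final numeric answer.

38784

Adjacent pairs: A_1A_2 = 47·46·34 = 73508; A_2A_3 = 46·34·8 = 12512; A_3A_4 = 34·8·19 = 5168; A_4A_5 = 8·19·17 = 2584.
Length 3: A_1..A_3: k=1: 0+12512+47·46·8=29808; k=2: 73508+0+47·34·8=86292 → min 29808 | A_2..A_4: k=2: 0+5168+46·34·19=34884; k=3: 12512+0+46·8·19=19504 → min 19504 | A_3..A_5: k=3: 0+2584+34·8·17=7208; k=4: 5168+0+34·19·17=16150 → min 7208.
Length 4: A_1..A_4: k=1: 0+19504+47·46·19=60582; k=2: 73508+5168+47·34·19=109038; k=3: 29808+0+47·8·19=36952 → min 36952 | A_2..A_5: k=2: 0+7208+46·34·17=33796; k=3: 12512+2584+46·8·17=21352; k=4: 19504+0+46·19·17=34362 → min 21352.
Length 5: A_1..A_5: k=1: 0+21352+47·46·17=58106; k=2: 73508+7208+47·34·17=107882; k=3: 29808+2584+47·8·17=38784; k=4: 36952+0+47·19·17=52133 → min 38784.
Optimal parenthesization: ((A_1 × (A_2 × A_3)) × (A_4 × A_5)) with cost 38784.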